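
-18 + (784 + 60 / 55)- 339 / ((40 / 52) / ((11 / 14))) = 420.83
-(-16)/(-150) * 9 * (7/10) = -84/125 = -0.67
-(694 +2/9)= -694.22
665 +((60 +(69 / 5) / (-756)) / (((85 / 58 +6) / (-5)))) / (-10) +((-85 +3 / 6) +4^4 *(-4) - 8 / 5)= -48129185 / 109116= -441.08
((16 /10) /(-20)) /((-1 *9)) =2 /225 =0.01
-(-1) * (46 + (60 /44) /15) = 507 /11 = 46.09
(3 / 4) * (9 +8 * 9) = 243 / 4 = 60.75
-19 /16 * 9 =-171 /16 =-10.69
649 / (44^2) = 59 / 176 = 0.34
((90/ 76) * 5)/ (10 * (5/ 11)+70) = 495/ 6232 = 0.08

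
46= 46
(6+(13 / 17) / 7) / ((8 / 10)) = 3635 / 476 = 7.64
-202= -202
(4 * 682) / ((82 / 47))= 64108 / 41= 1563.61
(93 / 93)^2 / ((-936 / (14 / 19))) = -7 / 8892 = -0.00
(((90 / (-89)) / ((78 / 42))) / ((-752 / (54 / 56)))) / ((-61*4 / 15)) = -0.00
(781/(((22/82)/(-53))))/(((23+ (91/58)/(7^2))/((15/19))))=-313194490/59223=-5288.39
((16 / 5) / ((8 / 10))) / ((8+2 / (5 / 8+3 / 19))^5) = 23863536599 / 781426627026944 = 0.00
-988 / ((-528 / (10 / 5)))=247 / 66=3.74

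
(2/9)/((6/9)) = 1/3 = 0.33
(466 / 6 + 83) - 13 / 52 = 1925 / 12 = 160.42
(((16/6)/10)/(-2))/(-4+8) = -1/30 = -0.03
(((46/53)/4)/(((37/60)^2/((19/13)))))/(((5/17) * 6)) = 445740/943241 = 0.47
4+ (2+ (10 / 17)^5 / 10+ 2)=11368856 / 1419857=8.01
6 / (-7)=-6 / 7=-0.86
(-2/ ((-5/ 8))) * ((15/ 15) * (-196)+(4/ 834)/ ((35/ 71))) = -45767648/ 72975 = -627.17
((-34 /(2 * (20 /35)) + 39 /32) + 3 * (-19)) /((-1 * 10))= 2737 /320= 8.55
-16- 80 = -96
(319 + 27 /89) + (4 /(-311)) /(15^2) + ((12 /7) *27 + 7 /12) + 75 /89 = 63999241657 /174377700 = 367.02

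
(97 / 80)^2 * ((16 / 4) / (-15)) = -9409 / 24000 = -0.39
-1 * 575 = -575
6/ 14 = 3/ 7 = 0.43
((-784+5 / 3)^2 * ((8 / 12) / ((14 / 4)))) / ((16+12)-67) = -22033636 / 7371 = -2989.23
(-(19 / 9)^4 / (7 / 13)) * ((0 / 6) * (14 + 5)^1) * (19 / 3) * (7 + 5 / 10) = 0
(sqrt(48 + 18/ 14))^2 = 345/ 7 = 49.29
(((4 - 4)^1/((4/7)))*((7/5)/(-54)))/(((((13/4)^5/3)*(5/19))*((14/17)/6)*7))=0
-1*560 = -560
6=6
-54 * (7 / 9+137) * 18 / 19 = -7048.42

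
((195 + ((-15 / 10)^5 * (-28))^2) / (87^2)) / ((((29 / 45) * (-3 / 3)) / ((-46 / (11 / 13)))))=394935645 / 780448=506.04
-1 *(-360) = 360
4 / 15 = 0.27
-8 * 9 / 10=-7.20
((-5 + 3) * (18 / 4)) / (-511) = 0.02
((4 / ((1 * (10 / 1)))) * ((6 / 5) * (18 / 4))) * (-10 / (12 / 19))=-171 / 5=-34.20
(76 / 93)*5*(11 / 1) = 44.95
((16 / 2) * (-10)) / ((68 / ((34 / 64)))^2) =-5 / 1024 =-0.00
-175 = -175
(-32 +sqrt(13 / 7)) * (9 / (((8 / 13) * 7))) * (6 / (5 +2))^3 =-101088 / 2401 +3159 * sqrt(91) / 16807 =-40.31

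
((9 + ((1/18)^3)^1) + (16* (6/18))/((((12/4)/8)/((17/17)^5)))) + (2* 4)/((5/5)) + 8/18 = 31.67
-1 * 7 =-7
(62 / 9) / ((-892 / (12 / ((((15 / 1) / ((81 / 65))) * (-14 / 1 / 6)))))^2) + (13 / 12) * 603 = 672530428775253 / 1029514622500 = 653.25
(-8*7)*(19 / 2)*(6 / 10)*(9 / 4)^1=-3591 / 5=-718.20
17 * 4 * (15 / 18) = 170 / 3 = 56.67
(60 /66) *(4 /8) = 5 /11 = 0.45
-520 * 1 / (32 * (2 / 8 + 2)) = -65 / 9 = -7.22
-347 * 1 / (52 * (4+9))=-347 / 676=-0.51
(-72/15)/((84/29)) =-58/35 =-1.66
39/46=0.85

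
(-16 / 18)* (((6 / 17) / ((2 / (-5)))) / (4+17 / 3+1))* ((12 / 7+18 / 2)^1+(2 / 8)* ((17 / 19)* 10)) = 17225 / 18088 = 0.95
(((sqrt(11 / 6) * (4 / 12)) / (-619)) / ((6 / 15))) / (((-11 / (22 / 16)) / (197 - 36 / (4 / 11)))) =245 * sqrt(66) / 89136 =0.02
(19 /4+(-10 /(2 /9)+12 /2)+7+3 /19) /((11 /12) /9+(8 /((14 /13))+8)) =-1.74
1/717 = 0.00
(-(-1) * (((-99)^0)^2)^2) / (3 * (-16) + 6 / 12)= -2 / 95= -0.02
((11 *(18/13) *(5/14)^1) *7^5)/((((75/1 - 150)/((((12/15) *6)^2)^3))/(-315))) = 953924712136704/203125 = 4696244736.67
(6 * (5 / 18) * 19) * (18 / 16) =285 / 8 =35.62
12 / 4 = 3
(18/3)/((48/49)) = 49/8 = 6.12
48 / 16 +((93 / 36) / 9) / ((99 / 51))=11219 / 3564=3.15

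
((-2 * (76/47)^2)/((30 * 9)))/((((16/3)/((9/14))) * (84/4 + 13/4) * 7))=-0.00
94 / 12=47 / 6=7.83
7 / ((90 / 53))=371 / 90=4.12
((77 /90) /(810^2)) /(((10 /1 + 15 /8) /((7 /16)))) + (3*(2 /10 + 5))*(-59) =-10326252923461 /11219310000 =-920.40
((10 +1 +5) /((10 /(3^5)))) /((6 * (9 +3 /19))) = 1026 /145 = 7.08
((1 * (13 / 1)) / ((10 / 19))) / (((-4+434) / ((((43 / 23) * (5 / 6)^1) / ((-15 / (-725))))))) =7163 / 1656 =4.33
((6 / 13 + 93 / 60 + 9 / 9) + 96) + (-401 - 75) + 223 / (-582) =-28551937 / 75660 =-377.37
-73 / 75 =-0.97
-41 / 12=-3.42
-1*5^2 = -25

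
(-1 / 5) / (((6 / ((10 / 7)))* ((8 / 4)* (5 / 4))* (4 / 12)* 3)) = -0.02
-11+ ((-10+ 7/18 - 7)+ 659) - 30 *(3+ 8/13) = 522.93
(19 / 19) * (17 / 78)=17 / 78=0.22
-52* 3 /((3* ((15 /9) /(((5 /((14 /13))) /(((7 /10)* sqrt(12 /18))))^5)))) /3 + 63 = 63- 84846251953125* sqrt(6) /564950498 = -367809.98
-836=-836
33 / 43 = 0.77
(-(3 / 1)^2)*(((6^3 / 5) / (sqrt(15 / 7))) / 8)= -81*sqrt(105) / 25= -33.20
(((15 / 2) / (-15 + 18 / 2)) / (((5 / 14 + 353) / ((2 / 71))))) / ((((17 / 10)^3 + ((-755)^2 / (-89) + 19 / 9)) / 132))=1233540000 / 599982889675273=0.00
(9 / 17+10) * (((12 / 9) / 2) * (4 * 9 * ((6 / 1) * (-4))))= -103104 / 17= -6064.94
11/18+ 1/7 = 95/126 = 0.75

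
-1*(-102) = 102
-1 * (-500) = 500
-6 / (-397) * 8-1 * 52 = -51.88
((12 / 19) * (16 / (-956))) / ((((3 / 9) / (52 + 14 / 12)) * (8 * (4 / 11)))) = -10527 / 18164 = -0.58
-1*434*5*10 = -21700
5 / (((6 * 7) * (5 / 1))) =1 / 42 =0.02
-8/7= -1.14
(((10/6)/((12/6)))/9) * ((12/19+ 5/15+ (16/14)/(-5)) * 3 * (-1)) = -1469/7182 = -0.20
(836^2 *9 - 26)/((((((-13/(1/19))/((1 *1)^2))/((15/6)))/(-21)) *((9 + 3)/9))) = 990680985/988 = 1002713.55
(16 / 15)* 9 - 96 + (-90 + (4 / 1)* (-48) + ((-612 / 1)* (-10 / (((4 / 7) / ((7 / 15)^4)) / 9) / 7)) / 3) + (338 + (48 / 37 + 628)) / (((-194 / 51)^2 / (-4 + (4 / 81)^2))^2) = -5576356992593624498 / 72532471503544875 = -76.88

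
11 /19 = 0.58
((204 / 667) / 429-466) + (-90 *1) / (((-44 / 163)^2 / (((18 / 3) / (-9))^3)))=-314867779 / 3147573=-100.04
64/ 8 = 8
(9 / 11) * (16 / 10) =72 / 55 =1.31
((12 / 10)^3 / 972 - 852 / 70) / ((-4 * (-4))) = -23959 / 31500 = -0.76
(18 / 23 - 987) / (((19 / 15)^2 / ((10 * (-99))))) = 5052638250 / 8303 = 608531.65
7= 7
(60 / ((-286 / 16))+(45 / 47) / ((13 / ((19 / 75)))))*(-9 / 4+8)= -2579979 / 134420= -19.19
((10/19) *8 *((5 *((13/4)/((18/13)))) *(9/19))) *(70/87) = 18.83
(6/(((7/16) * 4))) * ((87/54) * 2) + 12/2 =358/21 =17.05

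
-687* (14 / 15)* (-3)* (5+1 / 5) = 250068 / 25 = 10002.72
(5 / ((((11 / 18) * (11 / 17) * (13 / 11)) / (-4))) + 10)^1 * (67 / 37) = -314230 / 5291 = -59.39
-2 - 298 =-300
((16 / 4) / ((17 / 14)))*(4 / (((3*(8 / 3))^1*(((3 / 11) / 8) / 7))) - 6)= 16240 / 51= 318.43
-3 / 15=-1 / 5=-0.20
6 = 6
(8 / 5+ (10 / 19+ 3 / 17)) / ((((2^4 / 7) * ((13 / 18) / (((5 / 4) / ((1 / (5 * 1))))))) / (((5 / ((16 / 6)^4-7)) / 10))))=94890285 / 948369344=0.10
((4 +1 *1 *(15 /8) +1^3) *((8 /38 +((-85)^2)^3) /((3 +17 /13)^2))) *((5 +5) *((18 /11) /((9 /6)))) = 90827032100441325 /59584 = 1524352713823.20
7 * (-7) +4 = -45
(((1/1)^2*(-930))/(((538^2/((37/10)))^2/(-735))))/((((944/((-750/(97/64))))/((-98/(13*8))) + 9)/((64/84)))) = 16376149125/2121406481038829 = 0.00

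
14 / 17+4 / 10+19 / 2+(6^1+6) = 3863 / 170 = 22.72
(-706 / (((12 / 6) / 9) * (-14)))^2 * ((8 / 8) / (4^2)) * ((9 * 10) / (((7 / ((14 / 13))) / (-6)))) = -267386.07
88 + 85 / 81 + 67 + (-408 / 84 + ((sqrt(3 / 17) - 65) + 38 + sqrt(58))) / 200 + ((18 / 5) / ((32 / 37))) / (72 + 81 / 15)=sqrt(51) / 3400 + sqrt(58) / 200 + 1520827057 / 9752400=155.98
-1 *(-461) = 461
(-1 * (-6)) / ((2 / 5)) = 15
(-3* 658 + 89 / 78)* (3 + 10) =-25647.17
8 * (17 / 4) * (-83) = -2822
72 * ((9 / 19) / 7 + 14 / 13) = 142488 / 1729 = 82.41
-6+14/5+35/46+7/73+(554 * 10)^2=515311924657/16790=30691597.66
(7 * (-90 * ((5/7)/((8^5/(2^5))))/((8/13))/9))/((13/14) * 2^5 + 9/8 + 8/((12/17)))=-105/55808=-0.00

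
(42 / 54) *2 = 14 / 9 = 1.56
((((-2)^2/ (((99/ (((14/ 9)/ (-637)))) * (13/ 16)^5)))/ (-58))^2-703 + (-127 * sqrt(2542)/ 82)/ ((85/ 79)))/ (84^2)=-535825078923799217935396031/ 5378067932982149946254457744-10033 * sqrt(2542)/ 49180320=-0.11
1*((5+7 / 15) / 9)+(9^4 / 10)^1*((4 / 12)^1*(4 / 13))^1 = 119164 / 1755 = 67.90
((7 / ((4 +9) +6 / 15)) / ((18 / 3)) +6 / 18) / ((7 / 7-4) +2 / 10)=-845 / 5628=-0.15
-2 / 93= -0.02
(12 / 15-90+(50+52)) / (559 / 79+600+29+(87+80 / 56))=35392 / 2003255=0.02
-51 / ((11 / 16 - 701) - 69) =272 / 4103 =0.07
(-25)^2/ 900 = 25/ 36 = 0.69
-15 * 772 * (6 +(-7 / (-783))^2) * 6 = -28398660760 / 68121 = -416885.55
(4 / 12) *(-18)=-6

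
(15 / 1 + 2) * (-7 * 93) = -11067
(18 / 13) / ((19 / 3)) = 54 / 247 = 0.22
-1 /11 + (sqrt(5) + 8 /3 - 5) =-80 /33 + sqrt(5) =-0.19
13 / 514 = 0.03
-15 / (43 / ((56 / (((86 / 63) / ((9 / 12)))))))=-19845 / 1849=-10.73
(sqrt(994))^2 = 994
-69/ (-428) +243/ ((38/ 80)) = 4161471/ 8132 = 511.74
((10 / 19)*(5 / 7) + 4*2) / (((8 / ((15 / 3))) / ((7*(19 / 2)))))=348.12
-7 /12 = -0.58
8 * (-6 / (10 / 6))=-144 / 5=-28.80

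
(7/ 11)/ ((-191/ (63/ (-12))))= 147/ 8404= 0.02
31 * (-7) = -217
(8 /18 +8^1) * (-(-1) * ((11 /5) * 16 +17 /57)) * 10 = 2997.63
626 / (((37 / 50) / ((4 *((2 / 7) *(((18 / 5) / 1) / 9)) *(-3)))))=-300480 / 259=-1160.15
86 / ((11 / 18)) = 1548 / 11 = 140.73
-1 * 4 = -4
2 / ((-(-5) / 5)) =2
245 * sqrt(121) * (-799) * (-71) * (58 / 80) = 886730999 / 8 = 110841374.88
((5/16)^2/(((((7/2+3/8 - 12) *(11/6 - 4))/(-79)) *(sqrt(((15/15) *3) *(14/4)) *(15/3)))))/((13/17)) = -1343 *sqrt(42)/246064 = -0.04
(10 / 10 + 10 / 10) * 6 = 12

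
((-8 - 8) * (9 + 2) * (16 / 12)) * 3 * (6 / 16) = -264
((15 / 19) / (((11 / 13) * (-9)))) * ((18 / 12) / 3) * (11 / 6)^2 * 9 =-715 / 456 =-1.57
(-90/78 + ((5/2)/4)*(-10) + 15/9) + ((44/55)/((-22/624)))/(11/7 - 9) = -23017/8580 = -2.68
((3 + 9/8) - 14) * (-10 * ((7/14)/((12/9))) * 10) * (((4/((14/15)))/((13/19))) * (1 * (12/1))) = 5065875/182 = 27834.48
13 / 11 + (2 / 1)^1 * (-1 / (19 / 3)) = 181 / 209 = 0.87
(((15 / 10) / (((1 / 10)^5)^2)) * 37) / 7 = 555000000000 / 7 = 79285714285.71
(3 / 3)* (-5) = -5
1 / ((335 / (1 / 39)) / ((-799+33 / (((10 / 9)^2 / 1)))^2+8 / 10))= 29671729 / 650000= 45.65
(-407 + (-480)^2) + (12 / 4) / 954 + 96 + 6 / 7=512180029 / 2226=230089.86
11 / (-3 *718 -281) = -11 / 2435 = -0.00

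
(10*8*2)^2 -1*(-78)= 25678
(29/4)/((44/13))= 377/176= 2.14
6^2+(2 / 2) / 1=37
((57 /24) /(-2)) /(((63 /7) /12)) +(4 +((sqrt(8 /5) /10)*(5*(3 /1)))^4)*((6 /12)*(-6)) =-15739 /300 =-52.46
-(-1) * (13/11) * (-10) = -130/11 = -11.82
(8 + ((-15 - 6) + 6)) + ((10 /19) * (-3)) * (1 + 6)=-343 /19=-18.05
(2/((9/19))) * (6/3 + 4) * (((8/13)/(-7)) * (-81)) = 16416/91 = 180.40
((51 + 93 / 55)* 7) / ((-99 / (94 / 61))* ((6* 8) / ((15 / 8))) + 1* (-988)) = -476721 / 3402718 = -0.14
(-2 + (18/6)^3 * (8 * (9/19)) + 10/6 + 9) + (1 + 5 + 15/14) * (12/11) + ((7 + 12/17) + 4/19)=858817/6783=126.61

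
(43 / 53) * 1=43 / 53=0.81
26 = 26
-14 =-14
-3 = -3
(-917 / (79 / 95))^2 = 7589023225 / 6241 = 1215994.75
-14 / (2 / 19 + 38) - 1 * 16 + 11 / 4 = -9859 / 724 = -13.62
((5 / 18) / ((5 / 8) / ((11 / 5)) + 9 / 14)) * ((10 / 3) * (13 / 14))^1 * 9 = 14300 / 1713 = 8.35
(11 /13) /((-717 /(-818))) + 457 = 4268695 /9321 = 457.97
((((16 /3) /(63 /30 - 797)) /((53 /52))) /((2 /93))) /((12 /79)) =-2546960 /1263891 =-2.02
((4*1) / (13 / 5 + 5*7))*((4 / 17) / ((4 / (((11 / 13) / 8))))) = 55 / 83096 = 0.00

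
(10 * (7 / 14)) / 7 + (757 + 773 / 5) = 31931 / 35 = 912.31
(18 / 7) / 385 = 0.01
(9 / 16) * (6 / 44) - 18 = -6309 / 352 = -17.92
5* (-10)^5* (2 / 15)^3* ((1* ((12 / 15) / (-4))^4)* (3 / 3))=-256 / 135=-1.90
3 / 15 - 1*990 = -989.80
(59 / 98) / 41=59 / 4018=0.01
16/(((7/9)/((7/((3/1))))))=48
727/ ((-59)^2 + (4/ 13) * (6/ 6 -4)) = 0.21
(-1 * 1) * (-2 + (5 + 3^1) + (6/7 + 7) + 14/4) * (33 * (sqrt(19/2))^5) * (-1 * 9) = 1433982.00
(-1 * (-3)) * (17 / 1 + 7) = 72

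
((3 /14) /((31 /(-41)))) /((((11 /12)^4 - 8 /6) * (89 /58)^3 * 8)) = 31102413696 /1989788396911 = 0.02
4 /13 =0.31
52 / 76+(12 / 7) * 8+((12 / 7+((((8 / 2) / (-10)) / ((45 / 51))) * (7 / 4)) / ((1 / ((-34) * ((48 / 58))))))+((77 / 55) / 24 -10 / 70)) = 88751923 / 2314200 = 38.35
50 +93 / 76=3893 / 76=51.22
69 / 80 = 0.86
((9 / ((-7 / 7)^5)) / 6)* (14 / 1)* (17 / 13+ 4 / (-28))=-318 / 13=-24.46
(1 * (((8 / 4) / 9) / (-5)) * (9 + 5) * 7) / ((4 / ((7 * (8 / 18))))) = -1372 / 405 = -3.39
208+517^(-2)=55596113 / 267289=208.00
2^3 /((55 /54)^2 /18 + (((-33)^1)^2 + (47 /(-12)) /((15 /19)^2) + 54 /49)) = 514382400 /69690816487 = 0.01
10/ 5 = 2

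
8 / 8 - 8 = -7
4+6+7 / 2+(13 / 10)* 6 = 213 / 10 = 21.30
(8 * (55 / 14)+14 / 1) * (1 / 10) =159 / 35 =4.54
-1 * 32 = -32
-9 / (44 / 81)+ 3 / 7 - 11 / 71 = -356329 / 21868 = -16.29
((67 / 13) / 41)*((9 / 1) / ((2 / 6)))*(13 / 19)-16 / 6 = -805 / 2337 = -0.34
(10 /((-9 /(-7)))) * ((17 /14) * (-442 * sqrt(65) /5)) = -7514 * sqrt(65) /9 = -6731.09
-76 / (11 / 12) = -912 / 11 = -82.91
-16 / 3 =-5.33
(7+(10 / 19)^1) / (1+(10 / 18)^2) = 11583 / 2014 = 5.75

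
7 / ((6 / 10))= 35 / 3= 11.67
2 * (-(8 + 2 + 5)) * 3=-90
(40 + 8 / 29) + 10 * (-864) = -249392 / 29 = -8599.72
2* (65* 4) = 520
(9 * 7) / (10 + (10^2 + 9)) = 9 / 17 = 0.53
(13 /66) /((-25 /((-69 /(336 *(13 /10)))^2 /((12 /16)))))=-529 /2018016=-0.00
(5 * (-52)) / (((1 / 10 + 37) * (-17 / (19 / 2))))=24700 / 6307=3.92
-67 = -67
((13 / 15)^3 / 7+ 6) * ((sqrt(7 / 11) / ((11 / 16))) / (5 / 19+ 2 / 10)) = 10939972 * sqrt(77) / 6288975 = 15.26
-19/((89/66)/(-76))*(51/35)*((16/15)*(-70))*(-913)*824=39003898509312/445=87649210133.29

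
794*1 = 794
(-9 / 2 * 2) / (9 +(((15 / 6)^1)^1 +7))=-18 / 37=-0.49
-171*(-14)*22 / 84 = 627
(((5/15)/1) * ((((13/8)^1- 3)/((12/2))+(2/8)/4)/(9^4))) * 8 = -4/59049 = -0.00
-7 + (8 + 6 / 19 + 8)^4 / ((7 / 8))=73875294271 / 912247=80981.68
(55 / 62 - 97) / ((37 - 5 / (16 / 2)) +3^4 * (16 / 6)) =-23836 / 62589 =-0.38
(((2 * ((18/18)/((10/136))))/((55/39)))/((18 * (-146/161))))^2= 1.40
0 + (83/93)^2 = 6889/8649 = 0.80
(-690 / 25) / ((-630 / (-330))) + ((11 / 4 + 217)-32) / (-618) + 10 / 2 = -844517 / 86520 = -9.76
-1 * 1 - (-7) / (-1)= -8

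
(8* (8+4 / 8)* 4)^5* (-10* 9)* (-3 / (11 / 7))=2813884870164480 / 11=255807715469498.18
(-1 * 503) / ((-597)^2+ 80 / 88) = -5533 / 3920509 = -0.00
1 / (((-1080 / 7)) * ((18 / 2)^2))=-7 / 87480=-0.00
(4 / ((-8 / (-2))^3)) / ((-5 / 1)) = -1 / 80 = -0.01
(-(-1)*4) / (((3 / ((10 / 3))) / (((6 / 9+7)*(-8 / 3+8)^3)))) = 5169.16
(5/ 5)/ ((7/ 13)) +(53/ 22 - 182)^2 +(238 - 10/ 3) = 32489.42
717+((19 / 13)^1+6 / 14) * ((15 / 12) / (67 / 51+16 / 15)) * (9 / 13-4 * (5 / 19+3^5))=-248.11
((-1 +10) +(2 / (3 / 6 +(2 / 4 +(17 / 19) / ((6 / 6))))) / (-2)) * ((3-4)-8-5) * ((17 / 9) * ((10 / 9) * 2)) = -497.87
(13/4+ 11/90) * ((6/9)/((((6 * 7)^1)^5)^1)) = 607/35286632640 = 0.00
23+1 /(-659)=15156 /659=23.00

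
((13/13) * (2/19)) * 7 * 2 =28/19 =1.47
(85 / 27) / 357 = 5 / 567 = 0.01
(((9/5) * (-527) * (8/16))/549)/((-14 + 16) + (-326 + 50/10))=0.00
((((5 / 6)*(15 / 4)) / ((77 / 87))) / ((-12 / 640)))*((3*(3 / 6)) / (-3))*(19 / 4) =68875 / 154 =447.24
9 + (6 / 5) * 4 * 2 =93 / 5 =18.60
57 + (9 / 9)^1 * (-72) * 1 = -15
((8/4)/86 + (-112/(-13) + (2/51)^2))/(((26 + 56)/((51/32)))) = 12562465/74807616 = 0.17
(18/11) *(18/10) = 162/55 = 2.95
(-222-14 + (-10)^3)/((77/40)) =-49440/77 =-642.08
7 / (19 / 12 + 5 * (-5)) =-84 / 281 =-0.30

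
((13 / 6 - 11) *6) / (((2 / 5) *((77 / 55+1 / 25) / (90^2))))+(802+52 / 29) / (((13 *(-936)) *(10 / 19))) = -745312.63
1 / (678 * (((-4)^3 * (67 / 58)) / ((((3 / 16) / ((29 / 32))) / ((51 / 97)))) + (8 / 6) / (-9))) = -873 / 111290536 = -0.00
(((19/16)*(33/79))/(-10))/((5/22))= -6897/31600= -0.22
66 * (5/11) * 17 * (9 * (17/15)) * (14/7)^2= 20808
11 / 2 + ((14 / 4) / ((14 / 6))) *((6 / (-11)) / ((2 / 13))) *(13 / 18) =73 / 44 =1.66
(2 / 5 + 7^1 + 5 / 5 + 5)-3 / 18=397 / 30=13.23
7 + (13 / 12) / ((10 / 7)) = 7.76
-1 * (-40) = 40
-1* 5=-5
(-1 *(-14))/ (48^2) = 7/ 1152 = 0.01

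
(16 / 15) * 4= 64 / 15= 4.27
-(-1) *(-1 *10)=-10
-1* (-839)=839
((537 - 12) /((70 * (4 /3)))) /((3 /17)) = 255 /8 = 31.88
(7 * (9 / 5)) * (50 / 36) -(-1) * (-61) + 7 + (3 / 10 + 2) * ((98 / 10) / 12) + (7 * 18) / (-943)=-19664539 / 565800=-34.76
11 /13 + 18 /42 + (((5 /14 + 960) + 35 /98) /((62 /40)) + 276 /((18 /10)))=6553948 /8463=774.42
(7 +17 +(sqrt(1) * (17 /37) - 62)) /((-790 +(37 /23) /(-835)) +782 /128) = 1707247680 /35649426481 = 0.05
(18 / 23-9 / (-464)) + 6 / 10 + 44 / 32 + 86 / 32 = 145793 / 26680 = 5.46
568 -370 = 198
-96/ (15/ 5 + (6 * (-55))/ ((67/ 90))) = 2144/ 9833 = 0.22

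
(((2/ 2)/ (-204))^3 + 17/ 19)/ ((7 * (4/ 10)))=721621345/ 2258250624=0.32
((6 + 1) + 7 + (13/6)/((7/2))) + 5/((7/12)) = 487/21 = 23.19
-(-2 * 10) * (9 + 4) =260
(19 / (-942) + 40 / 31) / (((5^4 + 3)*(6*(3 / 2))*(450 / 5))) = 37091 / 14854473360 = 0.00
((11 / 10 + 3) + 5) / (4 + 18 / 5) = 91 / 76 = 1.20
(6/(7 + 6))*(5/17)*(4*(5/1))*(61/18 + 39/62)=224200/20553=10.91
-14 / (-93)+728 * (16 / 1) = 1083278 / 93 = 11648.15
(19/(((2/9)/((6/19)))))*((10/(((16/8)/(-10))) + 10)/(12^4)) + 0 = -5/96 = -0.05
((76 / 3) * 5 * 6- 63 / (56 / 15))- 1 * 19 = 5793 / 8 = 724.12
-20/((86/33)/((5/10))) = -165/43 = -3.84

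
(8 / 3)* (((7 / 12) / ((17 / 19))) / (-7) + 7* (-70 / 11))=-200338 / 1683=-119.04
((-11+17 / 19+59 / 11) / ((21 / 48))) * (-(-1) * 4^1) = -63424 / 1463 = -43.35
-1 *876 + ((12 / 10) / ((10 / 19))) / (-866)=-18965457 / 21650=-876.00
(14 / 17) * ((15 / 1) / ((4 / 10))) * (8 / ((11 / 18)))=75600 / 187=404.28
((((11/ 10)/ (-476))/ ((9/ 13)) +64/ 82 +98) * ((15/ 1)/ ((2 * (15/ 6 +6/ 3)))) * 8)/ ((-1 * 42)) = -173496137/ 5532786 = -31.36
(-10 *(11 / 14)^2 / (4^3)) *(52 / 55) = -0.09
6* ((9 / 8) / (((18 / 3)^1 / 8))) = 9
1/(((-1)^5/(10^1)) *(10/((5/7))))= -5/7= -0.71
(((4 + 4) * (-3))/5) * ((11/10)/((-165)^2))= -4/20625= -0.00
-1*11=-11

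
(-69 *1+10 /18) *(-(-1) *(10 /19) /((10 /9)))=-616 /19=-32.42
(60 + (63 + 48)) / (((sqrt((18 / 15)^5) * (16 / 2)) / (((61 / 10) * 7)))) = 40565 * sqrt(30) / 384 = 578.60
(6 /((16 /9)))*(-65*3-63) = -3483 /4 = -870.75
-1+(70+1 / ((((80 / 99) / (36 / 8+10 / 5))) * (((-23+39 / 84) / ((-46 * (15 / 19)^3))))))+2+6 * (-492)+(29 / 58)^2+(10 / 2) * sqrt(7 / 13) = -24866006721 / 8656058+5 * sqrt(91) / 13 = -2869.00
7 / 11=0.64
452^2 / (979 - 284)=204304 / 695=293.96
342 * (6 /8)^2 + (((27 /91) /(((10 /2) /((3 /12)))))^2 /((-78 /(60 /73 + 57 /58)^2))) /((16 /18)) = 2376054663500306853 /12351162007475200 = 192.37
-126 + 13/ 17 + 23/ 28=-59221/ 476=-124.41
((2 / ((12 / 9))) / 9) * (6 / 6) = 1 / 6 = 0.17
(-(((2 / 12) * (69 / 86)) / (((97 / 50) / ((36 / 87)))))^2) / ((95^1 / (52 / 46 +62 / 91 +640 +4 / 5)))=-139206092400 / 25297136768449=-0.01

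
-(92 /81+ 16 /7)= -1940 /567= -3.42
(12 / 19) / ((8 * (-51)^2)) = 1 / 32946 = 0.00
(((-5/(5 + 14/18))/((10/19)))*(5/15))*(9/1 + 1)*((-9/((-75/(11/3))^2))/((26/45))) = 0.20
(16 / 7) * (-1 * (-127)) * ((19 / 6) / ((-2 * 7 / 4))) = -38608 / 147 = -262.64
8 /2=4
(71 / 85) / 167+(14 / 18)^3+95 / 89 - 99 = -89756581664 / 920985795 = -97.46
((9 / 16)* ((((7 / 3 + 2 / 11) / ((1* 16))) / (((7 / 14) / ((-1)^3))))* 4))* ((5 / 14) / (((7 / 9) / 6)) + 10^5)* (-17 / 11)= 20742271455 / 189728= 109326.36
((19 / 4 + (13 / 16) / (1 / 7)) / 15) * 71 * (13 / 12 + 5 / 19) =3640099 / 54720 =66.52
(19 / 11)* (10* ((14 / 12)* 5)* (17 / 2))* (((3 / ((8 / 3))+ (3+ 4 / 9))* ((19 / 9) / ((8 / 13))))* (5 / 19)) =1208787125 / 342144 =3532.98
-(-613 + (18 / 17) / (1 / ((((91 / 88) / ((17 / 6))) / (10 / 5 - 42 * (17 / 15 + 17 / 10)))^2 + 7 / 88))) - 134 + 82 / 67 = 152990509799 / 318637528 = 480.14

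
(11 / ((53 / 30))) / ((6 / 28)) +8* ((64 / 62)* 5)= 115580 / 1643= 70.35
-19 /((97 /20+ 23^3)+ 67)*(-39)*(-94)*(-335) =1889400 /991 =1906.56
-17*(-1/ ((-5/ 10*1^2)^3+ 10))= 136/ 79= 1.72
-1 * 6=-6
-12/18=-2/3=-0.67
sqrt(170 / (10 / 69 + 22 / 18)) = 3 * sqrt(1106530) / 283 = 11.15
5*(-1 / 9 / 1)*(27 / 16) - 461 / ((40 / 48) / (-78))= 3451893 / 80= 43148.66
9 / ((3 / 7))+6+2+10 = 39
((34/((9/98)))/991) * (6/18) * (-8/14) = -1904/26757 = -0.07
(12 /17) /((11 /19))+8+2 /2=10.22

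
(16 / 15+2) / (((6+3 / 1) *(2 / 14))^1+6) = 322 / 765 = 0.42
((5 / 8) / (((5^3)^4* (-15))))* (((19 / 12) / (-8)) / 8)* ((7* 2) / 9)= 133 / 20250000000000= 0.00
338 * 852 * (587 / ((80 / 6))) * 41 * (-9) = -23391174573 / 5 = -4678234914.60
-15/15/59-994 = -58647/59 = -994.02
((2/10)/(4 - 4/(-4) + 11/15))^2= 9/7396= 0.00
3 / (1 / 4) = 12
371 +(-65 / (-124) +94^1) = 57725 / 124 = 465.52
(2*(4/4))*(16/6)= 16/3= 5.33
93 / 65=1.43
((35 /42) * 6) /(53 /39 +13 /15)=975 /434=2.25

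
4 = 4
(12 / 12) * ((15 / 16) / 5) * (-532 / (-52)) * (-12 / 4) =-5.75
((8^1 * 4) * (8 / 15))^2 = 291.27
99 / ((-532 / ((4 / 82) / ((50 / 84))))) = -297 / 19475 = -0.02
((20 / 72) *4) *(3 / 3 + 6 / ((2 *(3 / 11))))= 40 / 3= 13.33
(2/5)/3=2/15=0.13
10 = 10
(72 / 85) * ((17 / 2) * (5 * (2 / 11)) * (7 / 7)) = 72 / 11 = 6.55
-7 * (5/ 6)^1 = -35/ 6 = -5.83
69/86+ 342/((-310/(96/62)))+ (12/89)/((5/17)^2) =120033693/183887350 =0.65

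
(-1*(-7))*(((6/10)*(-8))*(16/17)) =-2688/85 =-31.62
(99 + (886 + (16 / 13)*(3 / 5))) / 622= 1.58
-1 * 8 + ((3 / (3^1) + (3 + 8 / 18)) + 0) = -32 / 9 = -3.56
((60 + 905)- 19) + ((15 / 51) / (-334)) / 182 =946.00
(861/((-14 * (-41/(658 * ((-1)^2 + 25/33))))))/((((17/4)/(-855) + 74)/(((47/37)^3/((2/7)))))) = 23714371317420/141002401529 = 168.18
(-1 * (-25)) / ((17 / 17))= 25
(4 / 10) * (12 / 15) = 0.32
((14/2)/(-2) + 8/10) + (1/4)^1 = -2.45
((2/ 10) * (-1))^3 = -1/ 125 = -0.01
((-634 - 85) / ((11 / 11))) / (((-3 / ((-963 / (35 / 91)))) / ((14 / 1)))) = -42005418 / 5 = -8401083.60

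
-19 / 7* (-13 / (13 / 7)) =19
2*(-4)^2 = 32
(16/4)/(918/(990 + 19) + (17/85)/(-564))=11381520/2587751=4.40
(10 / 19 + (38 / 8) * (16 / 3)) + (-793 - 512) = -1279.14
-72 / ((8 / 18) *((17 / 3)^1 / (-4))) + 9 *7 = 3015 / 17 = 177.35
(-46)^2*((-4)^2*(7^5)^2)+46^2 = 9563482032260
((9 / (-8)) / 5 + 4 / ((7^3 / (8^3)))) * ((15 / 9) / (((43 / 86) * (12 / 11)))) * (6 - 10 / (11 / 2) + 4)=394165 / 2744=143.65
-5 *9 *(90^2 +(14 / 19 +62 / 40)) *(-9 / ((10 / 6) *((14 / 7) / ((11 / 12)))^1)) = 2743272279 / 3040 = 902392.20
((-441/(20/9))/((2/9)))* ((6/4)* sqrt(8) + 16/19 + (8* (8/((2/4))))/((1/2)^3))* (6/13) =-521669484/1235- 321489* sqrt(2)/260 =-424153.11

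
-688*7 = -4816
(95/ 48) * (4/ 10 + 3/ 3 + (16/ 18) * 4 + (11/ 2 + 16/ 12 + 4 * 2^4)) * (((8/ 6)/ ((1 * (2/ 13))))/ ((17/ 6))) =1684787/ 3672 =458.82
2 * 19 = 38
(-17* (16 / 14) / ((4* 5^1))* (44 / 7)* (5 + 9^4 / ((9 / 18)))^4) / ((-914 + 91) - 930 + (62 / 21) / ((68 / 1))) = 4530996286721797331472 / 43806385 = 103432325829255.19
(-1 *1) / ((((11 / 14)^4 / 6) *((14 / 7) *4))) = -28812 / 14641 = -1.97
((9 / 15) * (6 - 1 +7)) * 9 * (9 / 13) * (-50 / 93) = -24.12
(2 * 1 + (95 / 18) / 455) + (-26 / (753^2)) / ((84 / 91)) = 311374753 / 154793457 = 2.01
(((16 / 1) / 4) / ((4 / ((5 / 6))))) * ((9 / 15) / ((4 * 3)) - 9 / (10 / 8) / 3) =-47 / 24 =-1.96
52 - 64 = -12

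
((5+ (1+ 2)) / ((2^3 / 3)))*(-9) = -27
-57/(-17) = 3.35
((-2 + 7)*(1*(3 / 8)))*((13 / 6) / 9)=65 / 144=0.45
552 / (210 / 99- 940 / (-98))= 223146 / 4735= 47.13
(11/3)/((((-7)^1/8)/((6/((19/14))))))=-352/19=-18.53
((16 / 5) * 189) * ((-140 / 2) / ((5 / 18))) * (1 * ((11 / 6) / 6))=-46569.60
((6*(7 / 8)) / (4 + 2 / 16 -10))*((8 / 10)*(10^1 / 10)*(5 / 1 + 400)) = -13608 / 47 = -289.53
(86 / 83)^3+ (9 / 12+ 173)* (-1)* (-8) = 1391.11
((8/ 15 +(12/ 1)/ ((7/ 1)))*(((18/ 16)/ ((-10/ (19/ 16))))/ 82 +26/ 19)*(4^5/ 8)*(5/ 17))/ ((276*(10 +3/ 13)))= 2090620337/ 51043024620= 0.04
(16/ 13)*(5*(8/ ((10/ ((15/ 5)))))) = 192/ 13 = 14.77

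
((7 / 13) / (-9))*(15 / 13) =-35 / 507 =-0.07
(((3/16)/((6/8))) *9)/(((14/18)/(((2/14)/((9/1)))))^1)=9/196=0.05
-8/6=-4/3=-1.33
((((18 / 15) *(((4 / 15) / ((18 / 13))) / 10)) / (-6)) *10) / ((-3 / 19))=494 / 2025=0.24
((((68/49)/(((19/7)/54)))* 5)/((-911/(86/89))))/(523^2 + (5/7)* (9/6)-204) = -631584/1178965441813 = -0.00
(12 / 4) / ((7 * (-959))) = -3 / 6713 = -0.00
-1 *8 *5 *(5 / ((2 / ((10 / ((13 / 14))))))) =-14000 / 13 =-1076.92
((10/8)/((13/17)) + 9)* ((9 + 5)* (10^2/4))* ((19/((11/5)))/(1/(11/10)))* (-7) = -12871075/52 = -247520.67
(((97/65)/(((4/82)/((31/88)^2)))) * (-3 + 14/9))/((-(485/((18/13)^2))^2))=28723329/335220457000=0.00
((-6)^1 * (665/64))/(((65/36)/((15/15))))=-3591/104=-34.53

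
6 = 6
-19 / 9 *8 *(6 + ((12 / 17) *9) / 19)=-106.98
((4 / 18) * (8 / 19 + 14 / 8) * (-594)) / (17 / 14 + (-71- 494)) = 8470 / 16663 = 0.51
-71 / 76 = -0.93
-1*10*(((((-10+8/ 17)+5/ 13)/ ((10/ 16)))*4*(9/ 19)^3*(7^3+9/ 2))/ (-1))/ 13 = -32766392160/ 19705907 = -1662.77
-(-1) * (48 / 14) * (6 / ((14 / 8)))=576 / 49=11.76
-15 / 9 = -5 / 3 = -1.67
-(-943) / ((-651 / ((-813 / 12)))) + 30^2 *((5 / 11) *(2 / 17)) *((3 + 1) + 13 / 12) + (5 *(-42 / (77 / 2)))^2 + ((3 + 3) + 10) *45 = 5852128481 / 5356428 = 1092.54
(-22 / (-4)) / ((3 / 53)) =583 / 6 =97.17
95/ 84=1.13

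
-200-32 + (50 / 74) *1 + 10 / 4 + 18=-15601 / 74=-210.82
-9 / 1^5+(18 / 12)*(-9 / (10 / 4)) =-72 / 5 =-14.40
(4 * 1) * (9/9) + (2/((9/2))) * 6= 20/3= 6.67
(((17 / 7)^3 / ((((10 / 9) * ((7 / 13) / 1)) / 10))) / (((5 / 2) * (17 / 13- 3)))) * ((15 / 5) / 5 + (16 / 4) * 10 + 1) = -1554315984 / 660275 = -2354.04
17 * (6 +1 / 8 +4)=1377 / 8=172.12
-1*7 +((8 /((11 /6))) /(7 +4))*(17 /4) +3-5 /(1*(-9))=-1915 /1089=-1.76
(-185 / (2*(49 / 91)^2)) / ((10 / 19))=-118807 / 196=-606.16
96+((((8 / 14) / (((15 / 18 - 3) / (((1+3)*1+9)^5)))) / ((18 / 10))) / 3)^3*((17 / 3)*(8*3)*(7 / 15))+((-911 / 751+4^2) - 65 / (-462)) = -670087819334636584929869 / 1770547086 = -378463710247035.24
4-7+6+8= 11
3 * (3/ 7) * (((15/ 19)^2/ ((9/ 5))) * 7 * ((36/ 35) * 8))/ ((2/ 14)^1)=64800/ 361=179.50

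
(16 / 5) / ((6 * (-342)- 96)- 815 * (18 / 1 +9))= -0.00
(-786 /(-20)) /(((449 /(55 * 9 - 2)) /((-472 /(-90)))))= 7620794 /33675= 226.30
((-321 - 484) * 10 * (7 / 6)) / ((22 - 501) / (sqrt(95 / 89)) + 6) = 5353250 / 20416829 + 13495825 * sqrt(8455) / 61250487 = 20.52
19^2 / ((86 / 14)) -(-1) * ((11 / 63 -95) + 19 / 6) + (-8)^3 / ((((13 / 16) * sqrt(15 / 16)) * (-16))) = -178205 / 5418 + 2048 * sqrt(15) / 195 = 7.78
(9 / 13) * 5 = 45 / 13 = 3.46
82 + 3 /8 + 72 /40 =3367 /40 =84.18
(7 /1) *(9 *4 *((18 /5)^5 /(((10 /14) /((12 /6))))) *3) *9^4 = 131214670578432 /15625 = 8397738917.02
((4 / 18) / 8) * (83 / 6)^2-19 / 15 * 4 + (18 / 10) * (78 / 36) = 5377 / 1296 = 4.15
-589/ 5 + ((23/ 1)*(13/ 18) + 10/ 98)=-101.09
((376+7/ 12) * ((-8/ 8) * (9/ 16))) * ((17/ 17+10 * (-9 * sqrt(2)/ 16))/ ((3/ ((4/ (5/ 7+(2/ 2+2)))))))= -31633/ 416+1423485 * sqrt(2)/ 3328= 528.86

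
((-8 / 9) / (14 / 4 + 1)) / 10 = -8 / 405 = -0.02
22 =22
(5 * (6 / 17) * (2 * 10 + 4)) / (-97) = -720 / 1649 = -0.44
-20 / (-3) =20 / 3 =6.67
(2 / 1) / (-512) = -1 / 256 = -0.00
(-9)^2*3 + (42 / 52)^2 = 164709 / 676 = 243.65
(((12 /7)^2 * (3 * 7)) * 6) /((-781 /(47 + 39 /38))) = -2365200 /103873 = -22.77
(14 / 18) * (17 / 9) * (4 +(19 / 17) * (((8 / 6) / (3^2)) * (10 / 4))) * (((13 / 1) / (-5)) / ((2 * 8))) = -92183 / 87480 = -1.05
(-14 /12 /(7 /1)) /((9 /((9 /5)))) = -1 /30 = -0.03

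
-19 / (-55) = 19 / 55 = 0.35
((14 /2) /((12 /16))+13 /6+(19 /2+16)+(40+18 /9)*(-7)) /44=-257 /44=-5.84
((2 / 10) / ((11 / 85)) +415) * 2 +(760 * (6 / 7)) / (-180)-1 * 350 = 110758 / 231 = 479.47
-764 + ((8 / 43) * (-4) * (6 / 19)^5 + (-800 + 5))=-165990497495 / 106472257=-1559.00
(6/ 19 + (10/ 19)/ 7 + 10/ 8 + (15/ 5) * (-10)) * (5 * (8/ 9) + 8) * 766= -15408856/ 57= -270330.81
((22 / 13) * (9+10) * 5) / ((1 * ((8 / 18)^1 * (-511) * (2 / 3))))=-28215 / 26572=-1.06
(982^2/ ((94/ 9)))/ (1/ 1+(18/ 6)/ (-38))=164899404/ 1645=100242.80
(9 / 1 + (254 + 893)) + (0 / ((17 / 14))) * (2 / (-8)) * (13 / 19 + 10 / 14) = 1156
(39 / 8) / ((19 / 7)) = 273 / 152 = 1.80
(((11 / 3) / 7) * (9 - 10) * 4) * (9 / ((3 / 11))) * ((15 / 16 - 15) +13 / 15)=383207 / 420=912.40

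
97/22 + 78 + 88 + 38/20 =9477/55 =172.31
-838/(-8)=419/4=104.75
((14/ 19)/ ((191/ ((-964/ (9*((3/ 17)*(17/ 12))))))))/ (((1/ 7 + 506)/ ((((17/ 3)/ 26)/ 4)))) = -803012/ 4512998997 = -0.00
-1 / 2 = -0.50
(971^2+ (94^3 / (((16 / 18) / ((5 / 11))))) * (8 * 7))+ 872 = 272014803 / 11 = 24728618.45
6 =6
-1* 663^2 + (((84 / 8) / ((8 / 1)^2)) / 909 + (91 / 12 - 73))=-439634.42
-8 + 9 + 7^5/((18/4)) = 33623/9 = 3735.89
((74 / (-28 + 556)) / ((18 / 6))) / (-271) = -37 / 214632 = -0.00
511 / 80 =6.39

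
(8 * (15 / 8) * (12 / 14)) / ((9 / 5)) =50 / 7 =7.14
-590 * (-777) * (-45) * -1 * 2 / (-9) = -4584300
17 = 17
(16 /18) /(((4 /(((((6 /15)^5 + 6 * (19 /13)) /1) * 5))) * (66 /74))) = 26393284 /2413125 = 10.94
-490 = -490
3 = 3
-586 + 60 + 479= -47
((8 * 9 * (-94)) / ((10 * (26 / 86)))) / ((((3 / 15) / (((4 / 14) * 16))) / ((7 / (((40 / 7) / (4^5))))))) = -4172120064 / 65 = -64186462.52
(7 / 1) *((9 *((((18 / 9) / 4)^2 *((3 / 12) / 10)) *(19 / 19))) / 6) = 21 / 320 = 0.07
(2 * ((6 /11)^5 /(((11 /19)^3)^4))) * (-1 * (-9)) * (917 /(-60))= -23673368483060722645968 /2527235142496468855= -9367.30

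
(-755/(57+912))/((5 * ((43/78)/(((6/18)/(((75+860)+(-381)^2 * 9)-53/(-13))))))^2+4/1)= -86254220/12938872742036667660369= -0.00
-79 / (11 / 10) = -790 / 11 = -71.82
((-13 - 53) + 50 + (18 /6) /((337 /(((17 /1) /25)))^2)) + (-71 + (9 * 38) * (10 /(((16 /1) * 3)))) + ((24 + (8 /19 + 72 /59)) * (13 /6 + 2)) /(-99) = -1590833009398859 /94528305382500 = -16.83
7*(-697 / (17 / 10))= -2870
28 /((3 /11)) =308 /3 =102.67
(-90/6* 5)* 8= -600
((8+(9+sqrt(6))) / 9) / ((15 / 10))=2 * sqrt(6) / 27+34 / 27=1.44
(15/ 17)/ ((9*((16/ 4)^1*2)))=5/ 408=0.01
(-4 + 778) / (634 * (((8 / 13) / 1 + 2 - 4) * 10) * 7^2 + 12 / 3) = -5031 / 2795914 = -0.00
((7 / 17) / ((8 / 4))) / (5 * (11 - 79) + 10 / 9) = -63 / 103700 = -0.00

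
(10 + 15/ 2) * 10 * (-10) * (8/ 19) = -14000/ 19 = -736.84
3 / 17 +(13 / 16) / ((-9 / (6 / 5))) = 139 / 2040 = 0.07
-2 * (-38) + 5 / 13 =993 / 13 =76.38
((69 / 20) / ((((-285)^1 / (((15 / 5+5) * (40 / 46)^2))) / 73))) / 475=-2336 / 207575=-0.01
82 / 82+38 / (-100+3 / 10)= 617 / 997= 0.62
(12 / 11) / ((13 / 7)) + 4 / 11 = 136 / 143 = 0.95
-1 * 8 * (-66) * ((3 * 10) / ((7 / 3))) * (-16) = -760320 / 7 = -108617.14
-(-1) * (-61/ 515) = -61/ 515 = -0.12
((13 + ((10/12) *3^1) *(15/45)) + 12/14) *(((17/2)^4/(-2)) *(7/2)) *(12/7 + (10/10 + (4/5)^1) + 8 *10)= -150629371811/13440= -11207542.55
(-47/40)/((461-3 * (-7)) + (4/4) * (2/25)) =-235/96416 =-0.00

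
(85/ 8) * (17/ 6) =1445/ 48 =30.10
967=967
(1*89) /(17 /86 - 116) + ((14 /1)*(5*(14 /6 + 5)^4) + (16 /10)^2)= 4082708260106 /20166975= 202445.25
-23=-23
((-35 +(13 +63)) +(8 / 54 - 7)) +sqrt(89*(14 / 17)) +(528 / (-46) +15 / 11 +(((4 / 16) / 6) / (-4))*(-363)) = sqrt(21182) / 17 +6080087 / 218592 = 36.38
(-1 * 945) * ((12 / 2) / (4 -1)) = -1890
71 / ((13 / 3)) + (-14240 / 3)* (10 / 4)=-462161 / 39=-11850.28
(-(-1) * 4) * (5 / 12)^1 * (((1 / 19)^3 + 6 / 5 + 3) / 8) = 36011 / 41154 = 0.88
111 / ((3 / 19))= 703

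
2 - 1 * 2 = 0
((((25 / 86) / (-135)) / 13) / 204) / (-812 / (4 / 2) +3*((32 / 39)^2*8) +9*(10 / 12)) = 13 / 6121548972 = 0.00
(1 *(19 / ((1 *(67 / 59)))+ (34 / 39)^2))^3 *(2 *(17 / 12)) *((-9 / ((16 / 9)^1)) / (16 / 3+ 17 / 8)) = -96279188346748211669 / 9354919478140548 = -10291.82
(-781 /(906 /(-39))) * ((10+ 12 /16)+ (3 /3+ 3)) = 599027 /1208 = 495.88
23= 23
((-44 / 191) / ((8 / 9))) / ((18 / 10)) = -55 / 382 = -0.14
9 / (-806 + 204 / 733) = -6597 / 590594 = -0.01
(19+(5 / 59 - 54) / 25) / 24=6211 / 8850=0.70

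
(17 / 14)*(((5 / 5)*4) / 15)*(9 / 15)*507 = 17238 / 175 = 98.50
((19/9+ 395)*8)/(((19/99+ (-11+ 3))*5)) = -314512/3865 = -81.37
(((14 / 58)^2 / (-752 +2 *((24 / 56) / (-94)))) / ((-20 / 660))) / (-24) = -177331 / 1664581208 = -0.00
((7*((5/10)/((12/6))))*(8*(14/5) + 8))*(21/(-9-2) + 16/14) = -2242/55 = -40.76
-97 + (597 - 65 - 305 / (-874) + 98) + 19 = 482753 / 874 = 552.35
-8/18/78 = -2/351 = -0.01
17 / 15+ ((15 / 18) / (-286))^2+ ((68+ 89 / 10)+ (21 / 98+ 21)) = 10228754267 / 103062960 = 99.25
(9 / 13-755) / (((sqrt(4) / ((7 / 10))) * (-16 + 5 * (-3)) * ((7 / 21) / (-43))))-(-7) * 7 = -4229939 / 4030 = -1049.61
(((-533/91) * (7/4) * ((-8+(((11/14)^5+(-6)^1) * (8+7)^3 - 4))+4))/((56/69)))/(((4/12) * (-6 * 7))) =-29284935160143/1686616064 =-17363.13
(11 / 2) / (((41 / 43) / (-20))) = -4730 / 41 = -115.37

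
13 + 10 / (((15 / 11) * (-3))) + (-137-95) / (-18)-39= -140 / 9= -15.56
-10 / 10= -1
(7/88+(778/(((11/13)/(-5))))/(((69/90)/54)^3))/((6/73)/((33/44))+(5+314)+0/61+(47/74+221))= -4645715050673638531/1563806648844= -2970773.31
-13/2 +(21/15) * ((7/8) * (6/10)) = -1153/200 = -5.76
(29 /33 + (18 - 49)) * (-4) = 3976 /33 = 120.48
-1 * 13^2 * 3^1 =-507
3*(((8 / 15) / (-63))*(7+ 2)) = -8 / 35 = -0.23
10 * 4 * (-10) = -400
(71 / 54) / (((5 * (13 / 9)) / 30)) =71 / 13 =5.46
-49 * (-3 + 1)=98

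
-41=-41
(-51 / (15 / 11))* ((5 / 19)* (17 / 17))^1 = -187 / 19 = -9.84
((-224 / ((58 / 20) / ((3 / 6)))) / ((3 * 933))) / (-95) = 224 / 1542249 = 0.00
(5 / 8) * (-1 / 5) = -1 / 8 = -0.12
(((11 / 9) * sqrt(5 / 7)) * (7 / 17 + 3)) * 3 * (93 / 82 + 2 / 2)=7975 * sqrt(35) / 2091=22.56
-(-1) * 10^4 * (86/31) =860000/31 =27741.94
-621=-621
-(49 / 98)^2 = -1 / 4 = -0.25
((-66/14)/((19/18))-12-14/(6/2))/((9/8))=-67456/3591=-18.78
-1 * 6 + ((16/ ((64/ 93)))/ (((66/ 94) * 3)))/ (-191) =-152729/ 25212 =-6.06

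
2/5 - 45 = -223/5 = -44.60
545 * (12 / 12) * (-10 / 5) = -1090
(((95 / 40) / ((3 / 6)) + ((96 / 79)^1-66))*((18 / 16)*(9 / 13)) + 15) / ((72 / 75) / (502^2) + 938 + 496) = -547946472425 / 24742055190528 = -0.02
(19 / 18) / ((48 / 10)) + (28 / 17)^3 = 9949999 / 2122416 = 4.69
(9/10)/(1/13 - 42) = -117/5450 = -0.02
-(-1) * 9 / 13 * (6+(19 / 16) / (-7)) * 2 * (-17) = -137.24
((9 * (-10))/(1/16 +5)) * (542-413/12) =-243640/27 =-9023.70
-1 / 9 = -0.11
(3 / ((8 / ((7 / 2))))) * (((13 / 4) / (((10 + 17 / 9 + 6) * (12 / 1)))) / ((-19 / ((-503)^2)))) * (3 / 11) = -88806159 / 1230592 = -72.17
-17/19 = -0.89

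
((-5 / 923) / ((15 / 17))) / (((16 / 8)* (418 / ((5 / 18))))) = -85 / 41667912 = -0.00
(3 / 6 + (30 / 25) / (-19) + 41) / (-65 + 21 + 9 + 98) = 7873 / 11970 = 0.66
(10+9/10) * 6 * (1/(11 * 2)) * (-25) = -1635/22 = -74.32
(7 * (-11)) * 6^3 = -16632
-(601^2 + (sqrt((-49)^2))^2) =-363602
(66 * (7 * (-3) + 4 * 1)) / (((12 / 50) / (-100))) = 467500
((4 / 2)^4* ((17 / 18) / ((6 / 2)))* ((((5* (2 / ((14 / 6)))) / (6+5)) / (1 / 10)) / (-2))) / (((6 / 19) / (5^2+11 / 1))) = -258400 / 231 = -1118.61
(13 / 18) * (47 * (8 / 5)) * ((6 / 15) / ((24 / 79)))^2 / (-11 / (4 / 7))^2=15253004 / 60031125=0.25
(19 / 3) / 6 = 19 / 18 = 1.06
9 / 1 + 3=12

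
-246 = -246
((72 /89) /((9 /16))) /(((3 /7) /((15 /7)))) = 640 /89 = 7.19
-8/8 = -1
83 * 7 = 581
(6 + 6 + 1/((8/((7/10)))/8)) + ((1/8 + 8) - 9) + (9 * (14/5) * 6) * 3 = 18617/40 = 465.42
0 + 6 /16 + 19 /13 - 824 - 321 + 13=-117537 /104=-1130.16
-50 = -50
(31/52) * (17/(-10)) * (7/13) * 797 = -2940133/6760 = -434.93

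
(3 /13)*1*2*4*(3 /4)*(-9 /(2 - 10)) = 81 /52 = 1.56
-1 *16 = -16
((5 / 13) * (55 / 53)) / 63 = 275 / 43407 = 0.01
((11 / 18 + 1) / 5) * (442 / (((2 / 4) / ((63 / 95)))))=89726 / 475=188.90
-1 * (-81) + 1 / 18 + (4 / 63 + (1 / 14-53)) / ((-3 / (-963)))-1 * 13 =-1064803 / 63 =-16901.63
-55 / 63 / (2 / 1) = -55 / 126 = -0.44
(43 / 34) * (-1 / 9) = -43 / 306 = -0.14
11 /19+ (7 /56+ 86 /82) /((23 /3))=104929 /143336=0.73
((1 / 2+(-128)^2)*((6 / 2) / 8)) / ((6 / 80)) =163845 / 2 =81922.50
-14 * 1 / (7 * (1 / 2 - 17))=4 / 33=0.12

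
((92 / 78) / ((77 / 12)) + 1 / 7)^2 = 106929 / 1002001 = 0.11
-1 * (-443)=443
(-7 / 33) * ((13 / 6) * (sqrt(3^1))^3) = -91 * sqrt(3) / 66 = -2.39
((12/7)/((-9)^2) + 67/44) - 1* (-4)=5.54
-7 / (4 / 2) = -3.50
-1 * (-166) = 166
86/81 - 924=-74758/81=-922.94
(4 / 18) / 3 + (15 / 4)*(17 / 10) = 6.45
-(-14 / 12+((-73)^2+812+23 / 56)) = -1031561 / 168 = -6140.24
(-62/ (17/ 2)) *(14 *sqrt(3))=-1736 *sqrt(3)/ 17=-176.87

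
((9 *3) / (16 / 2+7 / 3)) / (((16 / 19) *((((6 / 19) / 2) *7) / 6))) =29241 / 1736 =16.84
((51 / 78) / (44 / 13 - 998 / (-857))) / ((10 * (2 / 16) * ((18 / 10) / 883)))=12864427 / 228069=56.41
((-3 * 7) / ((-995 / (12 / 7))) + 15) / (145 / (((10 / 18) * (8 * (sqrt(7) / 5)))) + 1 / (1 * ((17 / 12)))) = -151923968 / 54405462715 + 1003105128 * sqrt(7) / 10881092543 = 0.24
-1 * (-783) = 783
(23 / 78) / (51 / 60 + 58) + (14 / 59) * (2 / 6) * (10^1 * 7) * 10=49987790 / 902759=55.37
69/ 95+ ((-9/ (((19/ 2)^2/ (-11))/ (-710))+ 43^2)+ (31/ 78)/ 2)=301597091/ 281580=1071.09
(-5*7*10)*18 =-6300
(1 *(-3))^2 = 9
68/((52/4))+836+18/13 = 10954/13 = 842.62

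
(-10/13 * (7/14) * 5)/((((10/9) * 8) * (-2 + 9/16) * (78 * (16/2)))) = 15/62192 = 0.00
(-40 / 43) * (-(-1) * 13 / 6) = -260 / 129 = -2.02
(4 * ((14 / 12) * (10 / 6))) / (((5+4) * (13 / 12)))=0.80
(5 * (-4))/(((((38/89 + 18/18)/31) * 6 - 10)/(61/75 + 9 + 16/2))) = 3686024/100605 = 36.64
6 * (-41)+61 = -185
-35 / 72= -0.49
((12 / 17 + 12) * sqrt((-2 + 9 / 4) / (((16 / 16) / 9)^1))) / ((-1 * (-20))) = 81 / 85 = 0.95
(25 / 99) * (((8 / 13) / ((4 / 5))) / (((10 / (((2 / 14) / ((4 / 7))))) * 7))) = 0.00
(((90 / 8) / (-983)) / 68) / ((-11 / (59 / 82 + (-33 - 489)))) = -1923525 / 241173152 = -0.01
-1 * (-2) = 2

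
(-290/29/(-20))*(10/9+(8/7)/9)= 13/21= 0.62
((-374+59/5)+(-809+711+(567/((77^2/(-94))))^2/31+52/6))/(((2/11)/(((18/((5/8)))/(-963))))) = 1198078007416/16224856725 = 73.84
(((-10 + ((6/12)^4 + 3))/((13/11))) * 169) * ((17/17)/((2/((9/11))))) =-12987/32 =-405.84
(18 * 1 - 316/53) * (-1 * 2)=-24.08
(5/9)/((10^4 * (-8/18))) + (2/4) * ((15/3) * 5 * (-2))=-25.00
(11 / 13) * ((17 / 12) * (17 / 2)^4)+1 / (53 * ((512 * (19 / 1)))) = 125822047951 / 20107776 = 6257.38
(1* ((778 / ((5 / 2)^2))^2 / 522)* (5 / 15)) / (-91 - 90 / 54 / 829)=-2007121744 / 18459388125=-0.11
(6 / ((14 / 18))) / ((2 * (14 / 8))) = 108 / 49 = 2.20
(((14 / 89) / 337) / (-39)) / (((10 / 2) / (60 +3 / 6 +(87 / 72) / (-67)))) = -136157 / 940460508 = -0.00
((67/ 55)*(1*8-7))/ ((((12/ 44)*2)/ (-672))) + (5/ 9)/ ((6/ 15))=-134947/ 90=-1499.41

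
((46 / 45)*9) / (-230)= -1 / 25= -0.04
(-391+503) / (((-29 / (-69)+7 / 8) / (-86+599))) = 31715712 / 715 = 44357.64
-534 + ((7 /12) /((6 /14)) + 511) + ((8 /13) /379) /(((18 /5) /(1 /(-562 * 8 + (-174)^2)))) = -549705937 /25403612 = -21.64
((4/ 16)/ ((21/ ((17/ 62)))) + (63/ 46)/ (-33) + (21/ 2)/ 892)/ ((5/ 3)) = -0.02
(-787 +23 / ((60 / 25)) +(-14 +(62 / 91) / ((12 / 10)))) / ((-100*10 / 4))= 287869 / 91000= 3.16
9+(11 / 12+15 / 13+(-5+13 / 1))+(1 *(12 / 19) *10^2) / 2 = 150125 / 2964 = 50.65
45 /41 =1.10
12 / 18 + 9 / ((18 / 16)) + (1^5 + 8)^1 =53 / 3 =17.67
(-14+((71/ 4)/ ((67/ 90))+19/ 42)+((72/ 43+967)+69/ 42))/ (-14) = -118656127/ 1694028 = -70.04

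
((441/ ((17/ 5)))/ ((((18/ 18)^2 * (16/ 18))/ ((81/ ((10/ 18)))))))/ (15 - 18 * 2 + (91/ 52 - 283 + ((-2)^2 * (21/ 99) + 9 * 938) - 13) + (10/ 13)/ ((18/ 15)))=413756343/ 158078002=2.62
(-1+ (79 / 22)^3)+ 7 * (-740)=-54674249 / 10648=-5134.70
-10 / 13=-0.77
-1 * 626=-626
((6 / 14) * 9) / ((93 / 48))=432 / 217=1.99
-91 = -91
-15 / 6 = -2.50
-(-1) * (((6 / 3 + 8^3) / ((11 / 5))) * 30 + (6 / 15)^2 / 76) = 36622511 / 5225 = 7009.09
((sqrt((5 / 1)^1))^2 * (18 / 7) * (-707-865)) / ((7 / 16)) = -2263680 / 49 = -46197.55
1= 1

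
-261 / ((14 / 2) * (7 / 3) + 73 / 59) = -14.85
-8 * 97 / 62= -388 / 31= -12.52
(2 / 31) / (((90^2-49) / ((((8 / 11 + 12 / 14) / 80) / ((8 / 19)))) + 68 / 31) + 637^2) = 2318 / 20728629053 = 0.00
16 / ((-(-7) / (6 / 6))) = 2.29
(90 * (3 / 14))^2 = 18225 / 49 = 371.94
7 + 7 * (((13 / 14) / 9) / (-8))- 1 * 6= 131 / 144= 0.91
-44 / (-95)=44 / 95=0.46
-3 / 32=-0.09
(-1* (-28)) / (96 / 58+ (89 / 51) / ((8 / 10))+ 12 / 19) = 3147312 / 502235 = 6.27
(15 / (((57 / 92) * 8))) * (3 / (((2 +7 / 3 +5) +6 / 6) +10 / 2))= 45 / 76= 0.59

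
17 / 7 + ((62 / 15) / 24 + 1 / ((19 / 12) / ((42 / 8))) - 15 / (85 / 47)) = -967609 / 406980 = -2.38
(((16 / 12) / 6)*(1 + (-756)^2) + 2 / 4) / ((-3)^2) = 2286157 / 162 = 14112.08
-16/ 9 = -1.78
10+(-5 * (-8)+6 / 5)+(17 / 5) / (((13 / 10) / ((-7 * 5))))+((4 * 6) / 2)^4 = 1345218 / 65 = 20695.66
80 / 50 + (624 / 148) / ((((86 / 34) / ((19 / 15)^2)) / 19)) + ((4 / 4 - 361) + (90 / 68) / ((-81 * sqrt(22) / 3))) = -36702724 / 119325 - 5 * sqrt(22) / 2244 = -307.60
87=87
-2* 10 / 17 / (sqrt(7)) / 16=-5* sqrt(7) / 476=-0.03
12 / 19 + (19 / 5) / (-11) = 299 / 1045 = 0.29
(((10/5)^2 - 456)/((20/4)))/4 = -113/5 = -22.60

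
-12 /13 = -0.92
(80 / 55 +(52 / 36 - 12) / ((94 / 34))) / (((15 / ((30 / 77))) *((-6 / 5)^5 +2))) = 4909375 / 39052629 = 0.13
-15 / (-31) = 15 / 31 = 0.48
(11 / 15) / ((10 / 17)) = 187 / 150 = 1.25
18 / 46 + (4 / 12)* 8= 211 / 69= 3.06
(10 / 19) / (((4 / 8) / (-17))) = -340 / 19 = -17.89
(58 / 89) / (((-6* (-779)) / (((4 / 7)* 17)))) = 1972 / 1455951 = 0.00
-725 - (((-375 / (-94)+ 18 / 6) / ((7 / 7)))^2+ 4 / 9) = -61575085 / 79524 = -774.30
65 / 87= 0.75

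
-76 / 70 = -38 / 35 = -1.09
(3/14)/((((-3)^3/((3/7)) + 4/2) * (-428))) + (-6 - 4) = -3655117/365512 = -10.00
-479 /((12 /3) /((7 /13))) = -3353 /52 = -64.48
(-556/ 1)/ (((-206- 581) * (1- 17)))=-139/ 3148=-0.04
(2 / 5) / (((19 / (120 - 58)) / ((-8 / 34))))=-496 / 1615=-0.31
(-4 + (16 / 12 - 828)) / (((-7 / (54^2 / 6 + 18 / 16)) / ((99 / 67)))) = 11445489 / 134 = 85414.10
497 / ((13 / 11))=5467 / 13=420.54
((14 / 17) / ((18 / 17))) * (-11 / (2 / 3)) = -77 / 6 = -12.83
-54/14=-27/7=-3.86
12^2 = 144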